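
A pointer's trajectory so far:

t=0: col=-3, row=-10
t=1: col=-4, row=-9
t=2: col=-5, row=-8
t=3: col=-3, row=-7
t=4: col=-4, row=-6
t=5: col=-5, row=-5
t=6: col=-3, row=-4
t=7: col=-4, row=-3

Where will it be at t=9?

Col: cycles through -3, -4, -5 every 3 steps. Step 9 lands at position 0 of the cycle → -3.
Row: linear, +1 per step → -1 at step 9.

col=-3, row=-1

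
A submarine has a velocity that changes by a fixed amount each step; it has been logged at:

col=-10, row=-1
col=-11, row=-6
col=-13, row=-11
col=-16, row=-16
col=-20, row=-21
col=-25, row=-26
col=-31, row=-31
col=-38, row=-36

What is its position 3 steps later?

Successive displacements: (-1,-5), (-2,-5), (-3,-5), (-4,-5), (-5,-5), (-6,-5), (-7,-5) — each changes by (-1,+0).
step 8: col=-38, row=-36 + (-8,-5) → col=-46, row=-41
step 9: col=-46, row=-41 + (-9,-5) → col=-55, row=-46
step 10: col=-55, row=-46 + (-10,-5) → col=-65, row=-51

col=-65, row=-51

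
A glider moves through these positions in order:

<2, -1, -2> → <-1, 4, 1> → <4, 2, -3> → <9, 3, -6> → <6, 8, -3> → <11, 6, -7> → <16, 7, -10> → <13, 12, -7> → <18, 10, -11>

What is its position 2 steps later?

<20, 16, -11>

Step-to-step displacements: <-3, +5, +3>, <+5, -2, -4>, <+5, +1, -3>, <-3, +5, +3>, <+5, -2, -4>, <+5, +1, -3>, <-3, +5, +3>, <+5, -2, -4> — a repeating cycle of length 3.
step 9: apply <+5, +1, -3> → <23, 11, -14>
step 10: apply <-3, +5, +3> → <20, 16, -11>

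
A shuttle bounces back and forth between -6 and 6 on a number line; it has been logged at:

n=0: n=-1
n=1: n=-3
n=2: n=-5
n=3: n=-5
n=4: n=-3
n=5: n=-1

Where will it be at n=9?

n=5

The value travels 2 per step and bounces off the walls at -6 and 6.
  step 6: -1 → 1
  step 7: 1 → 3
  step 8: 3 → 5
  step 9: 5 → 5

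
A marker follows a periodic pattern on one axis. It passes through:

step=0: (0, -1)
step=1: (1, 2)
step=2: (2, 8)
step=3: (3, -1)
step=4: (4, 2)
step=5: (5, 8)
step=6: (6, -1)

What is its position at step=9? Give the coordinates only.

(9, -1)

The first coordinate changes by +1 each step, so at step 9 it is 0 + 9·(1) = 9.
The second coordinate repeats the cycle [-1, 2, 8] with period 3; step 9 mod 3 = 0, giving -1.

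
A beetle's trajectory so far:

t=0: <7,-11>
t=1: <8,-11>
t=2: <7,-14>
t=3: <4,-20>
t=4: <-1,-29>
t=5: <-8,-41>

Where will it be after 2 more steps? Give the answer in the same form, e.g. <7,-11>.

<-28,-74>

Successive displacements: <+1,+0>, <-1,-3>, <-3,-6>, <-5,-9>, <-7,-12> — each changes by <-2,-3>.
step 6: <-8,-41> + <-9,-15> → <-17,-56>
step 7: <-17,-56> + <-11,-18> → <-28,-74>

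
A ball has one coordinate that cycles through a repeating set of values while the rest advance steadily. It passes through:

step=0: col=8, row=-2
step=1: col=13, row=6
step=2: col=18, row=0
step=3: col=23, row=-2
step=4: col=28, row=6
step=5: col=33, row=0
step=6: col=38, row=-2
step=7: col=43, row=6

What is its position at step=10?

The col coordinate changes by +5 each step, so at step 10 it is 8 + 10·(5) = 58.
The row coordinate repeats the cycle [-2, 6, 0] with period 3; step 10 mod 3 = 1, giving 6.

col=58, row=6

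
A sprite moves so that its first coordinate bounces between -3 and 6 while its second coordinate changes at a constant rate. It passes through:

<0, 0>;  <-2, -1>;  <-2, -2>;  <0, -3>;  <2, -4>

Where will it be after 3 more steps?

The first coordinate travels 2 per step and bounces off the walls at -3 and 6.
  step 5: 2 → 4
  step 6: 4 → 6
  step 7: 6 → 4
The second coordinate changes by -1 each step: at step 7 it is -7.

<4, -7>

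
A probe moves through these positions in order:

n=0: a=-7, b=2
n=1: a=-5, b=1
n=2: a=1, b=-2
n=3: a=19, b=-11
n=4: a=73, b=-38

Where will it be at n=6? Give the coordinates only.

The jumps are (+2, -1), (+6, -3), (+18, -9), (+54, -27) — a geometric progression with ratio 3.
step 5: a=73, b=-38 + (+162, -81) → a=235, b=-119
step 6: a=235, b=-119 + (+486, -243) → a=721, b=-362

a=721, b=-362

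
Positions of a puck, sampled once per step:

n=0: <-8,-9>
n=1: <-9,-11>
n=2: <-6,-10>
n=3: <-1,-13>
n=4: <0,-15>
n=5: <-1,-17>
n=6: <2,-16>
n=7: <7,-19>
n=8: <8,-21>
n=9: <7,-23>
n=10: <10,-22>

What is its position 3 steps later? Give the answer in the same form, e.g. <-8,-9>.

<15,-29>

Step-to-step displacements: <-1,-2>, <+3,+1>, <+5,-3>, <+1,-2>, <-1,-2>, <+3,+1>, <+5,-3>, <+1,-2>, <-1,-2>, <+3,+1> — a repeating cycle of length 4.
step 11: apply <+5,-3> → <15,-25>
step 12: apply <+1,-2> → <16,-27>
step 13: apply <-1,-2> → <15,-29>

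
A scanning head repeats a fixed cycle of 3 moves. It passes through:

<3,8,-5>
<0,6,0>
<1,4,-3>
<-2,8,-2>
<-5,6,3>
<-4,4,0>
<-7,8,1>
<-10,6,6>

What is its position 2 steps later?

<-12,8,4>

The moves between consecutive positions are <-3,-2,+5>, <+1,-2,-3>, <-3,+4,+1>, <-3,-2,+5>, <+1,-2,-3>, <-3,+4,+1>, <-3,-2,+5>; they repeat the 3-cycle [<-3,-2,+5>, <+1,-2,-3>, <-3,+4,+1>].
step 8: apply <+1,-2,-3> → <-9,4,3>
step 9: apply <-3,+4,+1> → <-12,8,4>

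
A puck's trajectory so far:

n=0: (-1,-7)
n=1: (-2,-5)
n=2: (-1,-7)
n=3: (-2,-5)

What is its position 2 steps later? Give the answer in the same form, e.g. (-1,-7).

(-2,-5)

The jumps are (-1,+2), (+1,-2), (-1,+2) — a geometric progression with ratio -1.
step 4: (-2,-5) + (+1,-2) → (-1,-7)
step 5: (-1,-7) + (-1,+2) → (-2,-5)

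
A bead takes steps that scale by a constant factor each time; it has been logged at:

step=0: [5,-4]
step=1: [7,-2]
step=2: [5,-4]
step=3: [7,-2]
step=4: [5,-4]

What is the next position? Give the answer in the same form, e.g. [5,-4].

[7,-2]

Consecutive displacements [+2,+2], [-2,-2], [+2,+2], [-2,-2] scale by a factor of -1 each step.
step 5: [5,-4] + [+2,+2] → [7,-2]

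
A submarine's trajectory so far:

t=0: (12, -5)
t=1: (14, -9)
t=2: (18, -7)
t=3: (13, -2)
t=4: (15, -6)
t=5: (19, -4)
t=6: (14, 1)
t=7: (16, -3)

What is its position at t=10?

Step-to-step displacements: (+2, -4), (+4, +2), (-5, +5), (+2, -4), (+4, +2), (-5, +5), (+2, -4) — a repeating cycle of length 3.
step 8: apply (+4, +2) → (20, -1)
step 9: apply (-5, +5) → (15, 4)
step 10: apply (+2, -4) → (17, 0)

(17, 0)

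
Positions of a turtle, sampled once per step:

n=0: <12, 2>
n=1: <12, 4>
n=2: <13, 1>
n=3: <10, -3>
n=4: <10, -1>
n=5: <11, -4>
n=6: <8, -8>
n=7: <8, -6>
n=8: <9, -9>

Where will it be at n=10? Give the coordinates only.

<6, -11>

The moves between consecutive positions are <+0, +2>, <+1, -3>, <-3, -4>, <+0, +2>, <+1, -3>, <-3, -4>, <+0, +2>, <+1, -3>; they repeat the 3-cycle [<+0, +2>, <+1, -3>, <-3, -4>].
step 9: apply <-3, -4> → <6, -13>
step 10: apply <+0, +2> → <6, -11>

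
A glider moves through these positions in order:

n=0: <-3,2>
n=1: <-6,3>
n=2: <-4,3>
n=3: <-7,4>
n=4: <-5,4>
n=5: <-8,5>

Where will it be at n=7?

Step-to-step displacements: <-3,+1>, <+2,+0>, <-3,+1>, <+2,+0>, <-3,+1> — a repeating cycle of length 2.
step 6: apply <+2,+0> → <-6,5>
step 7: apply <-3,+1> → <-9,6>

<-9,6>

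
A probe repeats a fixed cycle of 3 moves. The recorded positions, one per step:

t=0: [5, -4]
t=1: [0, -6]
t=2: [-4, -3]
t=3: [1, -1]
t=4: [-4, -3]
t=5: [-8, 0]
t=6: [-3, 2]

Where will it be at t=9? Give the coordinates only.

Differencing gives [-5, -2], [-4, +3], [+5, +2], [-5, -2], [-4, +3], [+5, +2]. This is the pattern [-5, -2], [-4, +3], [+5, +2] repeated.
step 7: apply [-5, -2] → [-8, 0]
step 8: apply [-4, +3] → [-12, 3]
step 9: apply [+5, +2] → [-7, 5]

[-7, 5]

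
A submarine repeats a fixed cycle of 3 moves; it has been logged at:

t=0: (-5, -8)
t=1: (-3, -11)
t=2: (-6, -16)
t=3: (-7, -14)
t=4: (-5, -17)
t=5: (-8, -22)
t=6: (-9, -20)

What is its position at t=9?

(-11, -26)

Step-to-step displacements: (+2, -3), (-3, -5), (-1, +2), (+2, -3), (-3, -5), (-1, +2) — a repeating cycle of length 3.
step 7: apply (+2, -3) → (-7, -23)
step 8: apply (-3, -5) → (-10, -28)
step 9: apply (-1, +2) → (-11, -26)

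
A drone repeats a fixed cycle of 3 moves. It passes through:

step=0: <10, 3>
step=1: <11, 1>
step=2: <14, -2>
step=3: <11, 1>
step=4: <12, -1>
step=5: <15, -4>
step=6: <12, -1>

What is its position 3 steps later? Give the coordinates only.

The moves between consecutive positions are <+1, -2>, <+3, -3>, <-3, +3>, <+1, -2>, <+3, -3>, <-3, +3>; they repeat the 3-cycle [<+1, -2>, <+3, -3>, <-3, +3>].
step 7: apply <+1, -2> → <13, -3>
step 8: apply <+3, -3> → <16, -6>
step 9: apply <-3, +3> → <13, -3>

<13, -3>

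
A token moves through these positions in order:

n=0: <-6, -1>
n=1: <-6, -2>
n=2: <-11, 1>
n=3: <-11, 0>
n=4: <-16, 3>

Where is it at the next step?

Differencing gives <+0, -1>, <-5, +3>, <+0, -1>, <-5, +3>. This is the pattern <+0, -1>, <-5, +3> repeated.
step 5: apply <+0, -1> → <-16, 2>

<-16, 2>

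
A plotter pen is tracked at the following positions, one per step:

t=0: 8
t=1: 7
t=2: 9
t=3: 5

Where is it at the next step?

Consecutive displacements -1, +2, -4 scale by a factor of -2 each step.
step 4: 5 + 8 → 13

13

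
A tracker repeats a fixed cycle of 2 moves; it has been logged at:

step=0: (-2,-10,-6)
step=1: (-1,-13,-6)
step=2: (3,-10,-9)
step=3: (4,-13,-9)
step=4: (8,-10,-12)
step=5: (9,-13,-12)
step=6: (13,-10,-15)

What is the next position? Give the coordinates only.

(14,-13,-15)

Step-to-step displacements: (+1,-3,+0), (+4,+3,-3), (+1,-3,+0), (+4,+3,-3), (+1,-3,+0), (+4,+3,-3) — a repeating cycle of length 2.
step 7: apply (+1,-3,+0) → (14,-13,-15)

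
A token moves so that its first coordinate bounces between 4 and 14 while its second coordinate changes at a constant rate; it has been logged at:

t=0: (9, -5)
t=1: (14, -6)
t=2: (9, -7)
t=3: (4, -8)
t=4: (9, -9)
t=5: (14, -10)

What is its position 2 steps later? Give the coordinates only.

(4, -12)

The first coordinate reflects between 4 and 14, moving 5 per step.
  step 6: 14 → 9
  step 7: 9 → 4
The second coordinate changes by -1 each step: at step 7 it is -12.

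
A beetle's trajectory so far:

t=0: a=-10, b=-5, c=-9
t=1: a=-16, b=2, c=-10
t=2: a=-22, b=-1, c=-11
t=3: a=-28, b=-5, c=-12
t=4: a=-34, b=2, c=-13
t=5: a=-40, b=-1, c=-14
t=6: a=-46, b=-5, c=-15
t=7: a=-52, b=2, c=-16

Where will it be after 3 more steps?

a=-70, b=2, c=-19

The a coordinate changes by -6 each step, so at step 10 it is -10 + 10·(-6) = -70.
The b coordinate repeats the cycle [-5, 2, -1] with period 3; step 10 mod 3 = 1, giving 2.
The c coordinate changes by -1 each step, so at step 10 it is -9 + 10·(-1) = -19.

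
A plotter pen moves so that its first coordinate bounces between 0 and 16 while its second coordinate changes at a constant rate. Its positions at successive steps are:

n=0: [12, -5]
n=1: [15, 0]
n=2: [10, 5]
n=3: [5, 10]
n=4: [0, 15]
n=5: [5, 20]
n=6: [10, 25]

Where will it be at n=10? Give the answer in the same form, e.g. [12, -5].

The first coordinate travels 5 per step and bounces off the walls at 0 and 16.
  step 7: 10 → 15
  step 8: 15 → 12
  step 9: 12 → 7
  step 10: 7 → 2
The second coordinate changes by +5 each step: at step 10 it is 45.

[2, 45]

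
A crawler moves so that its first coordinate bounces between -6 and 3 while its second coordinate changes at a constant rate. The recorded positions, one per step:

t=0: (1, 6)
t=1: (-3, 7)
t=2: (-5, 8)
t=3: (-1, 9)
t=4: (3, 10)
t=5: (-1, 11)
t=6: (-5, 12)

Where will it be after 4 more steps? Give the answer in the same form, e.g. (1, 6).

The first coordinate travels 4 per step and bounces off the walls at -6 and 3.
  step 7: -5 → -3
  step 8: -3 → 1
  step 9: 1 → 1
  step 10: 1 → -3
The second coordinate changes by +1 each step: at step 10 it is 16.

(-3, 16)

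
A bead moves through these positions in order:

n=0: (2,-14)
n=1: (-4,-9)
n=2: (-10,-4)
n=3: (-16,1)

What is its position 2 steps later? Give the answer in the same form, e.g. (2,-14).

Each step adds (-6,+5) to the position.
step 4: (-16,1) + (-6,+5) → (-22,6)
step 5: (-22,6) + (-6,+5) → (-28,11)

(-28,11)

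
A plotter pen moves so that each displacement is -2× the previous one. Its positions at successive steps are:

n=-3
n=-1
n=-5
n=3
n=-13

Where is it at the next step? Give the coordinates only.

Step-to-step displacements: +2, -4, +8, -16; each is -2× the previous.
step 5: -13 + 32 → n=19

n=19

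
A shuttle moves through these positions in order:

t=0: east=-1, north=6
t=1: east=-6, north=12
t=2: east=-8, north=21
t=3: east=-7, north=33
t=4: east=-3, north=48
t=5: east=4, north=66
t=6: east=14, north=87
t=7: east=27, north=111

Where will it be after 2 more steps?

Taking differences between consecutive positions: (-5, +6), (-2, +9), (+1, +12), (+4, +15), (+7, +18), (+10, +21), (+13, +24). These grow by (+3, +3) each step.
step 8: east=27, north=111 + (+16, +27) → east=43, north=138
step 9: east=43, north=138 + (+19, +30) → east=62, north=168

east=62, north=168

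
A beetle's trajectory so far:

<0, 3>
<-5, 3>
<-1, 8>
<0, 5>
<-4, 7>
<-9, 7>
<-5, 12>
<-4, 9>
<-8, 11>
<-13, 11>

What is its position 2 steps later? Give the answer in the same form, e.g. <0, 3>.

Differencing gives <-5, +0>, <+4, +5>, <+1, -3>, <-4, +2>, <-5, +0>, <+4, +5>, <+1, -3>, <-4, +2>, <-5, +0>. This is the pattern <-5, +0>, <+4, +5>, <+1, -3>, <-4, +2> repeated.
step 10: apply <+4, +5> → <-9, 16>
step 11: apply <+1, -3> → <-8, 13>

<-8, 13>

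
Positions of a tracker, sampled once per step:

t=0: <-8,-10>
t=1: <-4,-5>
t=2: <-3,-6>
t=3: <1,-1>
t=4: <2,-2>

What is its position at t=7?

The moves between consecutive positions are <+4,+5>, <+1,-1>, <+4,+5>, <+1,-1>; they repeat the 2-cycle [<+4,+5>, <+1,-1>].
step 5: apply <+4,+5> → <6,3>
step 6: apply <+1,-1> → <7,2>
step 7: apply <+4,+5> → <11,7>

<11,7>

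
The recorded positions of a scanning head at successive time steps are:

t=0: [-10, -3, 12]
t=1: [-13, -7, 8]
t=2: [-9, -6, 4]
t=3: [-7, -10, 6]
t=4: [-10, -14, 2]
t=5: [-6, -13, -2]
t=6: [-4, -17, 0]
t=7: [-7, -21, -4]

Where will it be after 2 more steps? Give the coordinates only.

Step-to-step displacements: [-3, -4, -4], [+4, +1, -4], [+2, -4, +2], [-3, -4, -4], [+4, +1, -4], [+2, -4, +2], [-3, -4, -4] — a repeating cycle of length 3.
step 8: apply [+4, +1, -4] → [-3, -20, -8]
step 9: apply [+2, -4, +2] → [-1, -24, -6]

[-1, -24, -6]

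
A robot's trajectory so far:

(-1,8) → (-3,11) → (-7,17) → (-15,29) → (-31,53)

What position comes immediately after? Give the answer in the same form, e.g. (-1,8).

The jumps are (-2,+3), (-4,+6), (-8,+12), (-16,+24) — a geometric progression with ratio 2.
step 5: (-31,53) + (-32,+48) → (-63,101)

(-63,101)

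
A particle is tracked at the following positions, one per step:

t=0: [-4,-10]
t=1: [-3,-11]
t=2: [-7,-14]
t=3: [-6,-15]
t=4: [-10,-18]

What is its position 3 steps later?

Step-to-step displacements: [+1,-1], [-4,-3], [+1,-1], [-4,-3] — a repeating cycle of length 2.
step 5: apply [+1,-1] → [-9,-19]
step 6: apply [-4,-3] → [-13,-22]
step 7: apply [+1,-1] → [-12,-23]

[-12,-23]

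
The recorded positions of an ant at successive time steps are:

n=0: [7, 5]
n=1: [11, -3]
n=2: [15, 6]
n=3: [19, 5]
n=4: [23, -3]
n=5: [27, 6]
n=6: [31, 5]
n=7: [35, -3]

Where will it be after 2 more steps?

The first coordinate changes by +4 each step, so at step 9 it is 7 + 9·(4) = 43.
The second coordinate repeats the cycle [5, -3, 6] with period 3; step 9 mod 3 = 0, giving 5.

[43, 5]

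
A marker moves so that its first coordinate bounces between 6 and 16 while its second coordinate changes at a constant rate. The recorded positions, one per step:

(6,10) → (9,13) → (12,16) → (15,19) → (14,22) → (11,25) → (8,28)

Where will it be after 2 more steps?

The first coordinate travels 3 per step and bounces off the walls at 6 and 16.
  step 7: 8 → 7
  step 8: 7 → 10
The second coordinate changes by +3 each step: at step 8 it is 34.

(10,34)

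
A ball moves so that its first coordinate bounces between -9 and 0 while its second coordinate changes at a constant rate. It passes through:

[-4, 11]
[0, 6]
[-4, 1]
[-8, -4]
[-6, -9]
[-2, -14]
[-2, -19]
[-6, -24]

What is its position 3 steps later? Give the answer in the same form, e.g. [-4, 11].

[0, -39]

The first coordinate travels 4 per step and bounces off the walls at -9 and 0.
  step 8: -6 → -8
  step 9: -8 → -4
  step 10: -4 → 0
The second coordinate changes by -5 each step: at step 10 it is -39.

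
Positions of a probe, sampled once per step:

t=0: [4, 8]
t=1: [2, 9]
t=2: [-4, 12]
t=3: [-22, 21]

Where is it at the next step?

[-76, 48]

Consecutive displacements [-2, +1], [-6, +3], [-18, +9] scale by a factor of 3 each step.
step 4: [-22, 21] + [-54, +27] → [-76, 48]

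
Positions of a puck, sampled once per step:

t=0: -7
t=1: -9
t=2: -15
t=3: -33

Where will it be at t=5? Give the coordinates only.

-249

Consecutive displacements -2, -6, -18 scale by a factor of 3 each step.
step 4: -33 − 54 → -87
step 5: -87 − 162 → -249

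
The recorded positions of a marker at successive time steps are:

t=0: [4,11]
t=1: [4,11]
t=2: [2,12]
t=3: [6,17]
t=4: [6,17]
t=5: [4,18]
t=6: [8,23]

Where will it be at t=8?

The moves between consecutive positions are [+0,+0], [-2,+1], [+4,+5], [+0,+0], [-2,+1], [+4,+5]; they repeat the 3-cycle [[+0,+0], [-2,+1], [+4,+5]].
step 7: apply [+0,+0] → [8,23]
step 8: apply [-2,+1] → [6,24]

[6,24]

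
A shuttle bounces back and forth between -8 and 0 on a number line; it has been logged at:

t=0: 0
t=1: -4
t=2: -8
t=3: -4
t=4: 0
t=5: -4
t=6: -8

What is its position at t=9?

The value travels 4 per step and bounces off the walls at -8 and 0.
  step 7: -8 → -4
  step 8: -4 → 0
  step 9: 0 → -4

-4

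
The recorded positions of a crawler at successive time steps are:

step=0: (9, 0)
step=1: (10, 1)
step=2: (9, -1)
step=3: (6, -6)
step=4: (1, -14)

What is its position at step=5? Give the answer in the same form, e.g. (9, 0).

Taking differences between consecutive positions: (+1, +1), (-1, -2), (-3, -5), (-5, -8). These grow by (-2, -3) each step.
step 5: (1, -14) + (-7, -11) → (-6, -25)

(-6, -25)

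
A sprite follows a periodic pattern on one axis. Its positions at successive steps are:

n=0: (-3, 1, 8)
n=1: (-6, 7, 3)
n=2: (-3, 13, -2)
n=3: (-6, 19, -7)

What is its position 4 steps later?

(-6, 43, -27)

The first coordinate repeats the cycle [-3, -6] with period 2; step 7 mod 2 = 1, giving -6.
The second coordinate changes by +6 each step, so at step 7 it is 1 + 7·(6) = 43.
The third coordinate changes by -5 each step, so at step 7 it is 8 + 7·(-5) = -27.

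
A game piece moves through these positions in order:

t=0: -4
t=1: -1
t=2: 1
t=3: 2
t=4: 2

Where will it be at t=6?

First differences are +3, +2, +1, +0; their common second difference is -1 (constant acceleration).
step 5: 2 − 1 → 1
step 6: 1 − 2 → -1

-1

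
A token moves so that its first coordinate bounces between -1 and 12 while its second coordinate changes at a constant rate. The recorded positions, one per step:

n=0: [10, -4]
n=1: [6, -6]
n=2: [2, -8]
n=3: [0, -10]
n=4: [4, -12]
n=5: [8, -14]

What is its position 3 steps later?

The first coordinate travels 4 per step and bounces off the walls at -1 and 12.
  step 6: 8 → 12
  step 7: 12 → 8
  step 8: 8 → 4
The second coordinate changes by -2 each step: at step 8 it is -20.

[4, -20]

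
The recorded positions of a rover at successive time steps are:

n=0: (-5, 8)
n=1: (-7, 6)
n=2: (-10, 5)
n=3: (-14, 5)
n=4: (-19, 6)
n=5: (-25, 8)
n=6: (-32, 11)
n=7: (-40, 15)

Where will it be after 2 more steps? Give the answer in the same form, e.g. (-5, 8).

(-59, 26)

Taking differences between consecutive positions: (-2, -2), (-3, -1), (-4, +0), (-5, +1), (-6, +2), (-7, +3), (-8, +4). These grow by (-1, +1) each step.
step 8: (-40, 15) + (-9, +5) → (-49, 20)
step 9: (-49, 20) + (-10, +6) → (-59, 26)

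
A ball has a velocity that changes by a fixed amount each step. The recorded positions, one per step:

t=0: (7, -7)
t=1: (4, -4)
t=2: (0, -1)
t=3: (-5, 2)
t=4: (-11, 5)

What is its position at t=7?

(-35, 14)

Taking differences between consecutive positions: (-3, +3), (-4, +3), (-5, +3), (-6, +3). These grow by (-1, +0) each step.
step 5: (-11, 5) + (-7, +3) → (-18, 8)
step 6: (-18, 8) + (-8, +3) → (-26, 11)
step 7: (-26, 11) + (-9, +3) → (-35, 14)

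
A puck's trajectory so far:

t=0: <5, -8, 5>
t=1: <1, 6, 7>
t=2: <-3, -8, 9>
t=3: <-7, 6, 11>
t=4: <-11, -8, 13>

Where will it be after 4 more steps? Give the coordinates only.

<-27, -8, 21>

The first coordinate changes by -4 each step, so at step 8 it is 5 + 8·(-4) = -27.
The second coordinate repeats the cycle [-8, 6] with period 2; step 8 mod 2 = 0, giving -8.
The third coordinate changes by +2 each step, so at step 8 it is 5 + 8·(2) = 21.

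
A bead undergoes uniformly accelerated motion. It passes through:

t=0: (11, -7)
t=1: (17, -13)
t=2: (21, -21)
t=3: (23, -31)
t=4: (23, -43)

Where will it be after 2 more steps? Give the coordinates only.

Taking differences between consecutive positions: (+6, -6), (+4, -8), (+2, -10), (+0, -12). These grow by (-2, -2) each step.
step 5: (23, -43) + (-2, -14) → (21, -57)
step 6: (21, -57) + (-4, -16) → (17, -73)

(17, -73)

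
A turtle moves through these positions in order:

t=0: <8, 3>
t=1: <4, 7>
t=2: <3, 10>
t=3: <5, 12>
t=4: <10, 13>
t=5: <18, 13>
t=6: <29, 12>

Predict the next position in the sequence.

Taking differences between consecutive positions: <-4, +4>, <-1, +3>, <+2, +2>, <+5, +1>, <+8, +0>, <+11, -1>. These grow by <+3, -1> each step.
step 7: <29, 12> + <+14, -2> → <43, 10>

<43, 10>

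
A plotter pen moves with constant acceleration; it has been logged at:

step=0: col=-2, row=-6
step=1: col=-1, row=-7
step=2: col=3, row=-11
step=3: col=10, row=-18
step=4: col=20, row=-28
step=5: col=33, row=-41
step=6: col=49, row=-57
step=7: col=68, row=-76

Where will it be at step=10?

First differences are (+1, -1), (+4, -4), (+7, -7), (+10, -10), (+13, -13), (+16, -16), (+19, -19); their common second difference is (+3, -3) (constant acceleration).
step 8: col=68, row=-76 + (+22, -22) → col=90, row=-98
step 9: col=90, row=-98 + (+25, -25) → col=115, row=-123
step 10: col=115, row=-123 + (+28, -28) → col=143, row=-151

col=143, row=-151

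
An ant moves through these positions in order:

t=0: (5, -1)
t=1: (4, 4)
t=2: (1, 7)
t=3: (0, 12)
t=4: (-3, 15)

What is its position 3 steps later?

(-8, 28)

Step-to-step displacements: (-1, +5), (-3, +3), (-1, +5), (-3, +3) — a repeating cycle of length 2.
step 5: apply (-1, +5) → (-4, 20)
step 6: apply (-3, +3) → (-7, 23)
step 7: apply (-1, +5) → (-8, 28)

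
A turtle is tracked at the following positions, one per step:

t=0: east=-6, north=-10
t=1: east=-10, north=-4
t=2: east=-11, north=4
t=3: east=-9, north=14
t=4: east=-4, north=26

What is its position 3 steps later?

east=29, north=74

Successive displacements: (-4, +6), (-1, +8), (+2, +10), (+5, +12) — each changes by (+3, +2).
step 5: east=-4, north=26 + (+8, +14) → east=4, north=40
step 6: east=4, north=40 + (+11, +16) → east=15, north=56
step 7: east=15, north=56 + (+14, +18) → east=29, north=74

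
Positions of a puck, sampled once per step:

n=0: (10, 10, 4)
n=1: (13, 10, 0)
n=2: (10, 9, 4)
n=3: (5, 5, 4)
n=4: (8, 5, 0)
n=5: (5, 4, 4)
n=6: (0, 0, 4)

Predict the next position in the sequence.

Step-to-step displacements: (+3, +0, -4), (-3, -1, +4), (-5, -4, +0), (+3, +0, -4), (-3, -1, +4), (-5, -4, +0) — a repeating cycle of length 3.
step 7: apply (+3, +0, -4) → (3, 0, 0)

(3, 0, 0)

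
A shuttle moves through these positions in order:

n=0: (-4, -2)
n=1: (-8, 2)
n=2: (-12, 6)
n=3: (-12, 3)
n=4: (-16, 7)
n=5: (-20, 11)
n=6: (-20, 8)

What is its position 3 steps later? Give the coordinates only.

Differencing gives (-4, +4), (-4, +4), (+0, -3), (-4, +4), (-4, +4), (+0, -3). This is the pattern (-4, +4), (-4, +4), (+0, -3) repeated.
step 7: apply (-4, +4) → (-24, 12)
step 8: apply (-4, +4) → (-28, 16)
step 9: apply (+0, -3) → (-28, 13)

(-28, 13)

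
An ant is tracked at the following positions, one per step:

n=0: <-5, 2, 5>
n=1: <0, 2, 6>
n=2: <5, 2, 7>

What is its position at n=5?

Each step adds <+5, +0, +1> to the position.
step 3: <5, 2, 7> + <+5, +0, +1> → <10, 2, 8>
step 4: <10, 2, 8> + <+5, +0, +1> → <15, 2, 9>
step 5: <15, 2, 9> + <+5, +0, +1> → <20, 2, 10>

<20, 2, 10>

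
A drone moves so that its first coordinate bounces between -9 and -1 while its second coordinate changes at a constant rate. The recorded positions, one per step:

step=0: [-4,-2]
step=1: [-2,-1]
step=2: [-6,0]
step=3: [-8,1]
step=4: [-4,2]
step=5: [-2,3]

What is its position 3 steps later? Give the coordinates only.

[-4,6]

The first coordinate reflects between -9 and -1, moving 4 per step.
  step 6: -2 → -6
  step 7: -6 → -8
  step 8: -8 → -4
The second coordinate changes by +1 each step: at step 8 it is 6.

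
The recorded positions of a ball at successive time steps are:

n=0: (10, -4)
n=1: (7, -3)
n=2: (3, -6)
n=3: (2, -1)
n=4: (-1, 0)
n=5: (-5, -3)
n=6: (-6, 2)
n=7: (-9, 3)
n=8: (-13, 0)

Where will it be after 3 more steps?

The moves between consecutive positions are (-3, +1), (-4, -3), (-1, +5), (-3, +1), (-4, -3), (-1, +5), (-3, +1), (-4, -3); they repeat the 3-cycle [(-3, +1), (-4, -3), (-1, +5)].
step 9: apply (-1, +5) → (-14, 5)
step 10: apply (-3, +1) → (-17, 6)
step 11: apply (-4, -3) → (-21, 3)

(-21, 3)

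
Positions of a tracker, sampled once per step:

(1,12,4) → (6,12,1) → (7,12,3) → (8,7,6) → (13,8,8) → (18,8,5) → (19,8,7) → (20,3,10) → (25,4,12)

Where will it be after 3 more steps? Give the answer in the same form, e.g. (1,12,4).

(32,-1,14)

The moves between consecutive positions are (+5,+0,-3), (+1,+0,+2), (+1,-5,+3), (+5,+1,+2), (+5,+0,-3), (+1,+0,+2), (+1,-5,+3), (+5,+1,+2); they repeat the 4-cycle [(+5,+0,-3), (+1,+0,+2), (+1,-5,+3), (+5,+1,+2)].
step 9: apply (+5,+0,-3) → (30,4,9)
step 10: apply (+1,+0,+2) → (31,4,11)
step 11: apply (+1,-5,+3) → (32,-1,14)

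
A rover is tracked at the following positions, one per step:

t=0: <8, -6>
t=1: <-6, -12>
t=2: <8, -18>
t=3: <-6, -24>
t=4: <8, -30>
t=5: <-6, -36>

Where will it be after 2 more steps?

<-6, -48>

The first coordinate repeats the cycle [8, -6] with period 2; step 7 mod 2 = 1, giving -6.
The second coordinate changes by -6 each step, so at step 7 it is -6 + 7·(-6) = -48.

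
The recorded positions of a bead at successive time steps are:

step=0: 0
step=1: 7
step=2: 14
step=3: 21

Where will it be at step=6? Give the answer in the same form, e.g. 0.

Constant displacement of +7 per step.
step 4: 21 + 7 → 28
step 5: 28 + 7 → 35
step 6: 35 + 7 → 42

42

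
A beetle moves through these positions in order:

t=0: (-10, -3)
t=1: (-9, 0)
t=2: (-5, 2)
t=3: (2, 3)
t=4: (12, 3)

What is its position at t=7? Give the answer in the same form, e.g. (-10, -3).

(60, -3)

Taking differences between consecutive positions: (+1, +3), (+4, +2), (+7, +1), (+10, +0). These grow by (+3, -1) each step.
step 5: (12, 3) + (+13, -1) → (25, 2)
step 6: (25, 2) + (+16, -2) → (41, 0)
step 7: (41, 0) + (+19, -3) → (60, -3)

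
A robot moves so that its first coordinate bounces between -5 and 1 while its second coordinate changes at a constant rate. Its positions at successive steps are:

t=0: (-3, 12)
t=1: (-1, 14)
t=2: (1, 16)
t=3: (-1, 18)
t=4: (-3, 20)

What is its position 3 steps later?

(-1, 26)

The first coordinate travels 2 per step and bounces off the walls at -5 and 1.
  step 5: -3 → -5
  step 6: -5 → -3
  step 7: -3 → -1
The second coordinate changes by +2 each step: at step 7 it is 26.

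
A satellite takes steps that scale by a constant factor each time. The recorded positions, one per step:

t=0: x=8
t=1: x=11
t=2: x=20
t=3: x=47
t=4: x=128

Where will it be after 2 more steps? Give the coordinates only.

Consecutive displacements +3, +9, +27, +81 scale by a factor of 3 each step.
step 5: 128 + 243 → x=371
step 6: 371 + 729 → x=1100

x=1100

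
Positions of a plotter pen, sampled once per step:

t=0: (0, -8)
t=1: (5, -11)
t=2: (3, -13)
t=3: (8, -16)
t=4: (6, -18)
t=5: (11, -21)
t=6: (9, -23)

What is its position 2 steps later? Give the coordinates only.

Differencing gives (+5, -3), (-2, -2), (+5, -3), (-2, -2), (+5, -3), (-2, -2). This is the pattern (+5, -3), (-2, -2) repeated.
step 7: apply (+5, -3) → (14, -26)
step 8: apply (-2, -2) → (12, -28)

(12, -28)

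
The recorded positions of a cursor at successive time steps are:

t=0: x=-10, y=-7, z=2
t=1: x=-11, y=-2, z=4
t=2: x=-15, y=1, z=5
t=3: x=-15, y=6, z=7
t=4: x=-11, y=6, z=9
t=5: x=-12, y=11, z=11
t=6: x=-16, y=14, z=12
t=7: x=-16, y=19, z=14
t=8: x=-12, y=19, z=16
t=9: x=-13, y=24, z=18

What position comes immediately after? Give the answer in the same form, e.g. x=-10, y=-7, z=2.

The moves between consecutive positions are (-1, +5, +2), (-4, +3, +1), (+0, +5, +2), (+4, +0, +2), (-1, +5, +2), (-4, +3, +1), (+0, +5, +2), (+4, +0, +2), (-1, +5, +2); they repeat the 4-cycle [(-1, +5, +2), (-4, +3, +1), (+0, +5, +2), (+4, +0, +2)].
step 10: apply (-4, +3, +1) → x=-17, y=27, z=19

x=-17, y=27, z=19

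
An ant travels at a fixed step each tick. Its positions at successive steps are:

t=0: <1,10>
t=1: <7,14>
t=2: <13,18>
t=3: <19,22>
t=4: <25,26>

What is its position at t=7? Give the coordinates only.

<43,38>

The position changes by <+6,+4> every step.
step 5: <25,26> + <+6,+4> → <31,30>
step 6: <31,30> + <+6,+4> → <37,34>
step 7: <37,34> + <+6,+4> → <43,38>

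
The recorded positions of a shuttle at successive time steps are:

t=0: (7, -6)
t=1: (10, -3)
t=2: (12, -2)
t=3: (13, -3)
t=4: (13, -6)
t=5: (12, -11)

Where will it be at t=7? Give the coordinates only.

(7, -27)

First differences are (+3, +3), (+2, +1), (+1, -1), (+0, -3), (-1, -5); their common second difference is (-1, -2) (constant acceleration).
step 6: (12, -11) + (-2, -7) → (10, -18)
step 7: (10, -18) + (-3, -9) → (7, -27)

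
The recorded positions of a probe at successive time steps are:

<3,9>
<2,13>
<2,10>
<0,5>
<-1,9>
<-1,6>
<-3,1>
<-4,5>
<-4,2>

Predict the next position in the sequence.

Step-to-step displacements: <-1,+4>, <+0,-3>, <-2,-5>, <-1,+4>, <+0,-3>, <-2,-5>, <-1,+4>, <+0,-3> — a repeating cycle of length 3.
step 9: apply <-2,-5> → <-6,-3>

<-6,-3>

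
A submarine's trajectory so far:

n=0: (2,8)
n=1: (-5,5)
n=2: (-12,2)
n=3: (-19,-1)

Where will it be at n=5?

The position changes by (-7,-3) every step.
step 4: (-19,-1) + (-7,-3) → (-26,-4)
step 5: (-26,-4) + (-7,-3) → (-33,-7)

(-33,-7)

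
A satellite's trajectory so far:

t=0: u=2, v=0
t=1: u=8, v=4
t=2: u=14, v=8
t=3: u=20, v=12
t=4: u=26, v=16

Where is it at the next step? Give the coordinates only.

The position changes by (+6,+4) every step.
step 5: u=26, v=16 + (+6,+4) → u=32, v=20

u=32, v=20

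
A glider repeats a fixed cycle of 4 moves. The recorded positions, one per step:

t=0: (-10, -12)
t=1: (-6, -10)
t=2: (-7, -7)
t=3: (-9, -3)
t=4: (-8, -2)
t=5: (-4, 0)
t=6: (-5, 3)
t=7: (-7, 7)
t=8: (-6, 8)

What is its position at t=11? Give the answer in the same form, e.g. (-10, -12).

Differencing gives (+4, +2), (-1, +3), (-2, +4), (+1, +1), (+4, +2), (-1, +3), (-2, +4), (+1, +1). This is the pattern (+4, +2), (-1, +3), (-2, +4), (+1, +1) repeated.
step 9: apply (+4, +2) → (-2, 10)
step 10: apply (-1, +3) → (-3, 13)
step 11: apply (-2, +4) → (-5, 17)

(-5, 17)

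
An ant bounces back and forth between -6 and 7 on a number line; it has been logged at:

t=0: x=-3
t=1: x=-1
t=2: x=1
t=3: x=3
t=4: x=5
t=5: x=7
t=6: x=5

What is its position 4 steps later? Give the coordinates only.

x=-3

The value reflects between -6 and 7, moving 2 per step.
  step 7: 5 → 3
  step 8: 3 → 1
  step 9: 1 → -1
  step 10: -1 → -3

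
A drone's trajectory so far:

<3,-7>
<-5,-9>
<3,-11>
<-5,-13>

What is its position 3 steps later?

<3,-19>

The first coordinate repeats the cycle [3, -5] with period 2; step 6 mod 2 = 0, giving 3.
The second coordinate changes by -2 each step, so at step 6 it is -7 + 6·(-2) = -19.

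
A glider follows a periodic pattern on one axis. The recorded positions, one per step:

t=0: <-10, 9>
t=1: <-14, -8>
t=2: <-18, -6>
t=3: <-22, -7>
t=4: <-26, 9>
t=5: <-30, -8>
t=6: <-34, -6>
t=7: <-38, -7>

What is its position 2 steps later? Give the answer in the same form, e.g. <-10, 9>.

First: linear, -4 per step → -46 at step 9.
Second: cycles through 9, -8, -6, -7 every 4 steps. Step 9 lands at position 1 of the cycle → -8.

<-46, -8>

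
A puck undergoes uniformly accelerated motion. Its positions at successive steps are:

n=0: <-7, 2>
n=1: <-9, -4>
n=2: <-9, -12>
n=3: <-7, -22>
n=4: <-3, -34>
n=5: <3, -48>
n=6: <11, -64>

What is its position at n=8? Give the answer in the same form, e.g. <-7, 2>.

<33, -102>

Successive displacements: <-2, -6>, <+0, -8>, <+2, -10>, <+4, -12>, <+6, -14>, <+8, -16> — each changes by <+2, -2>.
step 7: <11, -64> + <+10, -18> → <21, -82>
step 8: <21, -82> + <+12, -20> → <33, -102>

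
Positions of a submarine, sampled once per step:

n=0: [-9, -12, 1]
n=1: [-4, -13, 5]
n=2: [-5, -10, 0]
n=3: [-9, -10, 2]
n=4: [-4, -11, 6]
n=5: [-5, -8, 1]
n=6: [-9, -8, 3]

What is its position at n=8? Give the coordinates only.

Step-to-step displacements: [+5, -1, +4], [-1, +3, -5], [-4, +0, +2], [+5, -1, +4], [-1, +3, -5], [-4, +0, +2] — a repeating cycle of length 3.
step 7: apply [+5, -1, +4] → [-4, -9, 7]
step 8: apply [-1, +3, -5] → [-5, -6, 2]

[-5, -6, 2]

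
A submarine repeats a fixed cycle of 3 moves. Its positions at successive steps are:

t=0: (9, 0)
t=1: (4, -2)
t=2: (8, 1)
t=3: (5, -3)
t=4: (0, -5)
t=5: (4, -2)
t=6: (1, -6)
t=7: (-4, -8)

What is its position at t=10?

(-8, -11)

The moves between consecutive positions are (-5, -2), (+4, +3), (-3, -4), (-5, -2), (+4, +3), (-3, -4), (-5, -2); they repeat the 3-cycle [(-5, -2), (+4, +3), (-3, -4)].
step 8: apply (+4, +3) → (0, -5)
step 9: apply (-3, -4) → (-3, -9)
step 10: apply (-5, -2) → (-8, -11)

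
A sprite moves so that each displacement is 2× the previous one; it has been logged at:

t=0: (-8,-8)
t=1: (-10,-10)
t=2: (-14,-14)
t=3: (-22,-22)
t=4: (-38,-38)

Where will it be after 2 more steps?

Step-to-step displacements: (-2,-2), (-4,-4), (-8,-8), (-16,-16); each is 2× the previous.
step 5: (-38,-38) + (-32,-32) → (-70,-70)
step 6: (-70,-70) + (-64,-64) → (-134,-134)

(-134,-134)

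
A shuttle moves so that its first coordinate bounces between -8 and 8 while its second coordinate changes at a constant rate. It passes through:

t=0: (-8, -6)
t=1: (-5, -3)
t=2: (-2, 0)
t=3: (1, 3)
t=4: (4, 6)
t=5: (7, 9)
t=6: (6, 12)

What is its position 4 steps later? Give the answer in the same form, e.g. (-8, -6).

(-6, 24)

The first coordinate reflects between -8 and 8, moving 3 per step.
  step 7: 6 → 3
  step 8: 3 → 0
  step 9: 0 → -3
  step 10: -3 → -6
The second coordinate changes by +3 each step: at step 10 it is 24.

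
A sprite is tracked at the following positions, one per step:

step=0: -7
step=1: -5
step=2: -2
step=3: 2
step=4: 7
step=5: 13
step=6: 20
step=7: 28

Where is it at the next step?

37

First differences are +2, +3, +4, +5, +6, +7, +8; their common second difference is +1 (constant acceleration).
step 8: 28 + 9 → 37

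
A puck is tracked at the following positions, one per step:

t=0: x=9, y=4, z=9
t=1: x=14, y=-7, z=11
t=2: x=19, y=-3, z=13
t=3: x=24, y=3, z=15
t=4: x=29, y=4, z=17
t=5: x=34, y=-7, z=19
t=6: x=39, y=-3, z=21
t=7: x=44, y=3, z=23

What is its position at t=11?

The x coordinate changes by +5 each step, so at step 11 it is 9 + 11·(5) = 64.
The y coordinate repeats the cycle [4, -7, -3, 3] with period 4; step 11 mod 4 = 3, giving 3.
The z coordinate changes by +2 each step, so at step 11 it is 9 + 11·(2) = 31.

x=64, y=3, z=31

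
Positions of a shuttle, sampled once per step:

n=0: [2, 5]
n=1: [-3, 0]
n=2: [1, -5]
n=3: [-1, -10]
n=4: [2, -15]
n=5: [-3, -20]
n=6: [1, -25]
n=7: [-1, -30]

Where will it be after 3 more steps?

The first coordinate repeats the cycle [2, -3, 1, -1] with period 4; step 10 mod 4 = 2, giving 1.
The second coordinate changes by -5 each step, so at step 10 it is 5 + 10·(-5) = -45.

[1, -45]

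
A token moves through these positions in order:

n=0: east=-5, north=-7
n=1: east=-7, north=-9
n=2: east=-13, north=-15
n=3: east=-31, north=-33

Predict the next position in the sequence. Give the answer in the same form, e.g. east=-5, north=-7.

east=-85, north=-87

The jumps are (-2, -2), (-6, -6), (-18, -18) — a geometric progression with ratio 3.
step 4: east=-31, north=-33 + (-54, -54) → east=-85, north=-87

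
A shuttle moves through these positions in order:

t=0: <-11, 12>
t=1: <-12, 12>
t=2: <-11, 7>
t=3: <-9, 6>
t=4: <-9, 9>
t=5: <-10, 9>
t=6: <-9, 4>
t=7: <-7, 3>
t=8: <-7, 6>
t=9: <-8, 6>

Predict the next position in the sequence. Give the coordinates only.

Differencing gives <-1, +0>, <+1, -5>, <+2, -1>, <+0, +3>, <-1, +0>, <+1, -5>, <+2, -1>, <+0, +3>, <-1, +0>. This is the pattern <-1, +0>, <+1, -5>, <+2, -1>, <+0, +3> repeated.
step 10: apply <+1, -5> → <-7, 1>

<-7, 1>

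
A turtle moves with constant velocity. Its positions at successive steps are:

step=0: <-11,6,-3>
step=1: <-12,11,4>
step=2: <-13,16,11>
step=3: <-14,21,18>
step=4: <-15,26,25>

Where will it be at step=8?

<-19,46,53>

The position changes by <-1,+5,+7> every step.
step 5: <-15,26,25> + <-1,+5,+7> → <-16,31,32>
step 6: <-16,31,32> + <-1,+5,+7> → <-17,36,39>
step 7: <-17,36,39> + <-1,+5,+7> → <-18,41,46>
step 8: <-18,41,46> + <-1,+5,+7> → <-19,46,53>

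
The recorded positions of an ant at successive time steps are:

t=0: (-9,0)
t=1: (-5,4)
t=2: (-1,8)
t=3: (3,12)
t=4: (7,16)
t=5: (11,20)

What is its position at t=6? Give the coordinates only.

Each step adds (+4,+4) to the position.
step 6: (11,20) + (+4,+4) → (15,24)

(15,24)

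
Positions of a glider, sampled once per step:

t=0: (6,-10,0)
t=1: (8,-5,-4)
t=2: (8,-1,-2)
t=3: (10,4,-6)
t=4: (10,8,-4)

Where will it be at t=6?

The moves between consecutive positions are (+2,+5,-4), (+0,+4,+2), (+2,+5,-4), (+0,+4,+2); they repeat the 2-cycle [(+2,+5,-4), (+0,+4,+2)].
step 5: apply (+2,+5,-4) → (12,13,-8)
step 6: apply (+0,+4,+2) → (12,17,-6)

(12,17,-6)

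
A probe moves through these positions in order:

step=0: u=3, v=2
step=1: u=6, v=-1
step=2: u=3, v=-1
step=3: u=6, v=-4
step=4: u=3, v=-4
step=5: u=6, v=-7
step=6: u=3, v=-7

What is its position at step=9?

Step-to-step displacements: (+3,-3), (-3,+0), (+3,-3), (-3,+0), (+3,-3), (-3,+0) — a repeating cycle of length 2.
step 7: apply (+3,-3) → u=6, v=-10
step 8: apply (-3,+0) → u=3, v=-10
step 9: apply (+3,-3) → u=6, v=-13

u=6, v=-13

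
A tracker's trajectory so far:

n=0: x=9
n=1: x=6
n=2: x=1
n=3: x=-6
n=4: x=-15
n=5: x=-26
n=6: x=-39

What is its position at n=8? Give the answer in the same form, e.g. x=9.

Successive displacements: -3, -5, -7, -9, -11, -13 — each changes by -2.
step 7: -39 − 15 → x=-54
step 8: -54 − 17 → x=-71

x=-71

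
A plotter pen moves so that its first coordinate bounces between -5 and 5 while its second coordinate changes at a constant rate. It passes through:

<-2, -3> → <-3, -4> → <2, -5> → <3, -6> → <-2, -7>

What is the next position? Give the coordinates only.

The first coordinate reflects between -5 and 5, moving 5 per step.
  step 5: -2 → -3
The second coordinate changes by -1 each step: at step 5 it is -8.

<-3, -8>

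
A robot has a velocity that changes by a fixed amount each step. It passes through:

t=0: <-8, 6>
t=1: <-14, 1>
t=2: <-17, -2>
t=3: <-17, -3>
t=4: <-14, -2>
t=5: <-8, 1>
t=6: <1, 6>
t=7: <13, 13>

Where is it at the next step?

First differences are <-6, -5>, <-3, -3>, <+0, -1>, <+3, +1>, <+6, +3>, <+9, +5>, <+12, +7>; their common second difference is <+3, +2> (constant acceleration).
step 8: <13, 13> + <+15, +9> → <28, 22>

<28, 22>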